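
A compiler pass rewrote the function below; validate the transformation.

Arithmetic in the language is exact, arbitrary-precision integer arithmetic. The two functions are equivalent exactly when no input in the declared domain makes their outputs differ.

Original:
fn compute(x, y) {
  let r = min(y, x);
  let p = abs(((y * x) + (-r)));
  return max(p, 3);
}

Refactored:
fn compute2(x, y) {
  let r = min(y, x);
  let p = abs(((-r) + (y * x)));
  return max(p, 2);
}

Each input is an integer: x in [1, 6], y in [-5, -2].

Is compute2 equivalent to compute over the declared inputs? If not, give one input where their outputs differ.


The rewrite breaks on x=1, y=-5, where the results are 3 and 2.
compute: r becomes -5; next p becomes 0; next final value 3
compute2: r becomes -5; next p becomes 0; next final value 2
verdict: not equivalent; witness: x=1, y=-5


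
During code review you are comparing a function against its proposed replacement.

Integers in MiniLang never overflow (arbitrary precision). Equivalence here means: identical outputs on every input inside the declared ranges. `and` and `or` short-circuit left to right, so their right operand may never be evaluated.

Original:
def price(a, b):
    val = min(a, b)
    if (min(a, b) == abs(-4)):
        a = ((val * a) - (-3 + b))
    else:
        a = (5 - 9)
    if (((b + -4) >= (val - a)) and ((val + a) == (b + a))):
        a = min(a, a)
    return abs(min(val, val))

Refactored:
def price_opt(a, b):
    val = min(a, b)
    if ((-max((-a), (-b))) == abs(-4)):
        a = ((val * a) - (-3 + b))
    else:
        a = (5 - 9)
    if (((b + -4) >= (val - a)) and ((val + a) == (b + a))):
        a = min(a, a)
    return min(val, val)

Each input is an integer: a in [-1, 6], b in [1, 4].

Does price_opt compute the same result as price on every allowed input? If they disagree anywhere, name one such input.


Run the pair on a=-1, b=1.
price: val = -1; (min(a, b) == abs(-4)) -> false; a = -4; (((b + -4) >= (val - a)) and ((val + a) == (b + a))) -> false; return 1
price_opt: val = -1; ((-max((-a), (-b))) == abs(-4)) -> false; a = -4; (((b + -4) >= (val - a)) and ((val + a) == (b + a))) -> false; return -1
1 vs -1 — the two versions disagree here.
verdict: not equivalent; witness: a=-1, b=1


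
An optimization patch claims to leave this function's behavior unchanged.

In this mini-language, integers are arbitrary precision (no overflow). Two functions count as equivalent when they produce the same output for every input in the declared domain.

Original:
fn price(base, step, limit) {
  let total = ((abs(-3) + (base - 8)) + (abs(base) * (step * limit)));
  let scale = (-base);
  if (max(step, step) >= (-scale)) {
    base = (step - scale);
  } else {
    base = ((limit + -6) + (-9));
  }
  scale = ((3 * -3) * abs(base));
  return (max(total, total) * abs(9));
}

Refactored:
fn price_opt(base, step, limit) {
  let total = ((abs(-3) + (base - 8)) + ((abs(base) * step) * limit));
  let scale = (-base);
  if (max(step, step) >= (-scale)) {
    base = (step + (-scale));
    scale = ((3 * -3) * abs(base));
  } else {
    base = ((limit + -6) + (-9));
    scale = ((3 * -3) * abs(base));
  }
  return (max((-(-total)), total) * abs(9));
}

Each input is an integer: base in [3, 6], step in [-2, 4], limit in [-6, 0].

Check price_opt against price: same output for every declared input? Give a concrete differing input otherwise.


Reading the diff, among the changes: statement counts differ; arithmetic usage differs; constant usage differs; min/max/abs usage differs.
As a probe, take base=5, step=1, limit=0: price runs total = 0; scale = -5; (max(step, step) >= (-scale)) -> false; base = -15; scale = -135; return 0; price_opt runs total = 0; scale = -5; (max(step, step) >= (-scale)) -> false; base = -15; scale = -135; return 0; both end at 0.
An exhaustive pass over the 196 declared inputs shows identical outputs.
verdict: equivalent


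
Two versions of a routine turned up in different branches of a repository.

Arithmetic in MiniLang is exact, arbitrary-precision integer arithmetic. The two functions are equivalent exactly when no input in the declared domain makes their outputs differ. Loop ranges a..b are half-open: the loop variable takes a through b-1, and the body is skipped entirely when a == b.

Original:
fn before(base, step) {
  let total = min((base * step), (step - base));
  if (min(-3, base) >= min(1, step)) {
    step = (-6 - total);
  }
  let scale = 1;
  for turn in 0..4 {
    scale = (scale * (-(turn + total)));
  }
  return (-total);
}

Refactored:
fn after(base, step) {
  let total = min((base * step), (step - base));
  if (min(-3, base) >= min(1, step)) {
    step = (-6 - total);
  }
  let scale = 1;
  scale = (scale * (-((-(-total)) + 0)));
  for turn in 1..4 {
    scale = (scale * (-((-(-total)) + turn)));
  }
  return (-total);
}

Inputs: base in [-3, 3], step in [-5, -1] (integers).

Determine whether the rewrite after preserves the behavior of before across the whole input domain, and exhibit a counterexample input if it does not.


Reading the diff, among the changes: loop structure differs; also constant usage differs; also arithmetic usage differs; also statement counts differ.
Tracing base=-2, step=-1: before: total = 1; (min(-3, base) >= min(1, step)) -> false; scale = 1; [turn=0]; scale = -1; [turn=1]; scale = 2; [turn=2]; scale = -6; [turn=3]; scale = 24; return -1 | after: total = 1; (min(-3, base) >= min(1, step)) -> false; scale = 1; scale = -1; [turn=1]; scale = 2; [turn=2]; scale = -6; [turn=3]; scale = 24; return -1 — matching result -1.
Sweeping the whole domain (35 inputs) finds no disagreement.
verdict: equivalent


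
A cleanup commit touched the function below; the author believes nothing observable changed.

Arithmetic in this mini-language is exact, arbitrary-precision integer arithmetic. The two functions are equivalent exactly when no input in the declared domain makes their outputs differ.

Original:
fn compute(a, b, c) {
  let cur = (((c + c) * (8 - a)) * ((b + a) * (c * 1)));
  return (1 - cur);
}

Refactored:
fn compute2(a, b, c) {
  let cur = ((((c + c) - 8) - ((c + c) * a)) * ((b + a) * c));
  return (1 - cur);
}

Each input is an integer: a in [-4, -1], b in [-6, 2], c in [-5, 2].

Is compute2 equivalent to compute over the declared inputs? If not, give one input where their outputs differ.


Consider the input a=-4, b=-6, c=-5.
compute: cur := -6000 | result 6001
compute2: cur := -2900 | result 2901
6001 and 2901 differ, so these are not the same function on this domain.
verdict: not equivalent; witness: a=-4, b=-6, c=-5


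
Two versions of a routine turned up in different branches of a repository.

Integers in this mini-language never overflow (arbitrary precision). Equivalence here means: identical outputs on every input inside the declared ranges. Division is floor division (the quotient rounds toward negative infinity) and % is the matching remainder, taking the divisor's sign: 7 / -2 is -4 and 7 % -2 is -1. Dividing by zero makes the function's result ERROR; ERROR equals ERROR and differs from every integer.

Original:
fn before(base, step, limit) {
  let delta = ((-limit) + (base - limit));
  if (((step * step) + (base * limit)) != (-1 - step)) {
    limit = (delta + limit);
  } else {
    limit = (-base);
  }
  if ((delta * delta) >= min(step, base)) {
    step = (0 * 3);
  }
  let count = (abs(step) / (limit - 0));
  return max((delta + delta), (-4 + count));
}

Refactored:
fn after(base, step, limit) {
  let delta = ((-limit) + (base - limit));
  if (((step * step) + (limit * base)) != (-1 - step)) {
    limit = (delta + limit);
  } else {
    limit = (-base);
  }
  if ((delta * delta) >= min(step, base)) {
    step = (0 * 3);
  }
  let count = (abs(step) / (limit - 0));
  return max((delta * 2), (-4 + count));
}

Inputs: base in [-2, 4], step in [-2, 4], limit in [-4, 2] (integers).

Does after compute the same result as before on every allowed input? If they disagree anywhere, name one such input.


Although arithmetic usage differs, plus constant usage differs, 343/343 inputs agree.
verdict: equivalent


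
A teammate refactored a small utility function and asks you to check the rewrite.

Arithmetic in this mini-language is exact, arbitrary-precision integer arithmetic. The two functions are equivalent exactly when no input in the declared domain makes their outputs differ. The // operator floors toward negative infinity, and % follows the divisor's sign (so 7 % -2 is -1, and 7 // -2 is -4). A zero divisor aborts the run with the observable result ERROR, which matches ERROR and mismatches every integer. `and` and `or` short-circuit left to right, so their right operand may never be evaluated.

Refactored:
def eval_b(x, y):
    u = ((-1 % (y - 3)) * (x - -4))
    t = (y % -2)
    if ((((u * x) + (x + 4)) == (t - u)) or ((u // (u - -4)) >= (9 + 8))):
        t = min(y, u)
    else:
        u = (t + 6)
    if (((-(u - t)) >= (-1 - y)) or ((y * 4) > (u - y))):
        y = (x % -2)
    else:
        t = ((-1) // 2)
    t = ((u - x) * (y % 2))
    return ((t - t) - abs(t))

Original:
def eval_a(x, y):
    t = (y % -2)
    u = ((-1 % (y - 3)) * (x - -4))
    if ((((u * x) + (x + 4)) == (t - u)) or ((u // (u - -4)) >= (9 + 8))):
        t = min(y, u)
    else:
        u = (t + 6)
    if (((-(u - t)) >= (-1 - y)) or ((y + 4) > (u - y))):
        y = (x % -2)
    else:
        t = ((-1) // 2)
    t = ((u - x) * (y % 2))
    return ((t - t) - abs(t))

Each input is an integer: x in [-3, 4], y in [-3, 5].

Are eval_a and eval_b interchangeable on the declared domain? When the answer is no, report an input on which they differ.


The rewrite breaks on x=-2, y=1, where the results are 0 and -7.
eval_a: t := -1 | u := -2 | ((((u * x) + (x + 4)) == (t - u)) or ((u // (u - -4)) >= (9 + 8))): false | u := 5 | (((-(u - t)) >= (-1 - y)) or ((y + 4) > (u - y))): true | y := 0 | t := 0 | result 0
eval_b: u := -2 | t := -1 | ((((u * x) + (x + 4)) == (t - u)) or ((u // (u - -4)) >= (9 + 8))): false | u := 5 | (((-(u - t)) >= (-1 - y)) or ((y * 4) > (u - y))): false | t := -1 | t := 7 | result -7
verdict: not equivalent; witness: x=-2, y=1


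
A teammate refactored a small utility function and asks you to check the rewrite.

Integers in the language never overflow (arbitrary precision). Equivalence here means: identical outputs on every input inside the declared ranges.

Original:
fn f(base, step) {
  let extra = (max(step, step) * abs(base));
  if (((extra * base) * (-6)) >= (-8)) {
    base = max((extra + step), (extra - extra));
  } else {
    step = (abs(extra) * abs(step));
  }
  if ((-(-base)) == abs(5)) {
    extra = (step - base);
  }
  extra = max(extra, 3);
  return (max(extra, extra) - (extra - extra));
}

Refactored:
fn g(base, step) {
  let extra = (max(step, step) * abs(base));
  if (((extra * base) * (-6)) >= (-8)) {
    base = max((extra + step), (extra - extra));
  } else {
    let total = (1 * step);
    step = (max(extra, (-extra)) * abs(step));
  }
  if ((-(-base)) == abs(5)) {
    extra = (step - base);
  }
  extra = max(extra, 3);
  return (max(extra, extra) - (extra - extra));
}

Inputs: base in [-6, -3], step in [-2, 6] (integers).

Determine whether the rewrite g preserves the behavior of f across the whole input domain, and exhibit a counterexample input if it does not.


Equivalent — the differences include constant usage differs; and local variable names differ; and statement counts differ; and arithmetic usage differs; and min/max/abs usage differs, yet no declared input distinguishes the two.
Tracing base=-5, step=0: f: extra = 0; (((extra * base) * (-6)) >= (-8)) -> true; base = 0; ((-(-base)) == abs(5)) -> false; extra = 3; return 3 | g: extra = 0; (((extra * base) * (-6)) >= (-8)) -> true; base = 0; ((-(-base)) == abs(5)) -> false; extra = 3; return 3 — matching result 3.
Across all 36 domain points the two functions coincide.
verdict: equivalent


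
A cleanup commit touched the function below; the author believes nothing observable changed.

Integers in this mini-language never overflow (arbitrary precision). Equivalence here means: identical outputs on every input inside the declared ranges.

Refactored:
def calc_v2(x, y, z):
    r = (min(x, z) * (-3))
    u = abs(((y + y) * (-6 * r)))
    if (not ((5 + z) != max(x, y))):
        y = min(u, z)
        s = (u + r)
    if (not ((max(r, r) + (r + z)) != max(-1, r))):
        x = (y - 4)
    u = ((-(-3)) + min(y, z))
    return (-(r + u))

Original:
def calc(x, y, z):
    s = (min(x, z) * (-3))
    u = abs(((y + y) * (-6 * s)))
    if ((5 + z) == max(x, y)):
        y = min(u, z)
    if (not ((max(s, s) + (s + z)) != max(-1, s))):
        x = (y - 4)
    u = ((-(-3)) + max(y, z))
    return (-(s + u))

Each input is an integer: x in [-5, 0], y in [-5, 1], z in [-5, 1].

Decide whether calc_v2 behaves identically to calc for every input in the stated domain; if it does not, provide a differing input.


The rewrite breaks on x=-5, y=-5, z=-4, where the results are -14 and -13.
calc: s=15, then u=900, then ((5 + z) == max(x, y)) is false, then (not ((max(s, s) + (s + z)) != max(-1, s))) is false, then u=-1, then returns -14
calc_v2: r=15, then u=900, then (not ((5 + z) != max(x, y))) is false, then (not ((max(r, r) + (r + z)) != max(-1, r))) is false, then u=-2, then returns -13
verdict: not equivalent; witness: x=-5, y=-5, z=-4


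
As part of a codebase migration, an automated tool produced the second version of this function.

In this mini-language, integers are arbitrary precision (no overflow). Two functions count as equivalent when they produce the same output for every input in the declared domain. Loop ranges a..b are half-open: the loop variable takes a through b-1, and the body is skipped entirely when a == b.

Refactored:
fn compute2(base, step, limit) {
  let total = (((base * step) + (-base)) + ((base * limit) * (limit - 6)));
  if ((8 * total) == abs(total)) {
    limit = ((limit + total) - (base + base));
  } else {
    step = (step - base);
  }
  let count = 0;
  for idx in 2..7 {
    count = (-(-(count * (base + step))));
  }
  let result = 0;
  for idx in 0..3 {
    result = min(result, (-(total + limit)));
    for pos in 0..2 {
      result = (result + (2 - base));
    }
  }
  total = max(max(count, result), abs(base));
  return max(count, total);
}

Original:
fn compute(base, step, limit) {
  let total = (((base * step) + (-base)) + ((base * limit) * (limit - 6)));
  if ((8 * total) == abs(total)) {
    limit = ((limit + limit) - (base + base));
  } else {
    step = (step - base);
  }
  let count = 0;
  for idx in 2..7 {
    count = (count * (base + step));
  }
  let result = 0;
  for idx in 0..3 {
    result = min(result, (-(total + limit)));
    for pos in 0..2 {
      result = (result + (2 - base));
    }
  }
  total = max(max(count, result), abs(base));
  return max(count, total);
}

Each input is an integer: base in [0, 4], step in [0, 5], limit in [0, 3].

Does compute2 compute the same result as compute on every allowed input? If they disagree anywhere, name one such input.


Not equivalent: base=0, step=0, limit=1 separates them (2 vs 3).
compute: total becomes 0; next ((8 * total) == abs(total)) evaluates to true; next limit becomes 2; next count becomes 0; next at idx=2:; next count becomes 0; next at idx=3:; next count becomes 0; next at idx=4:; next count becomes 0; next at idx=5:; next count becomes 0; next at idx=6:; next count becomes 0; next result becomes 0; next at idx=0:; next result becomes -2; next at pos=0:; next result becomes 0; next at pos=1:; next result becomes 2; next at idx=1:; next result becomes -2; next at pos=0:; next result becomes 0; next at pos=1:; next result becomes 2; next at idx=2:; next result becomes -2; next at pos=0:; next result becomes 0; next at pos=1:; next result becomes 2; next total becomes 2; next final value 2
compute2: total becomes 0; next ((8 * total) == abs(total)) evaluates to true; next limit becomes 1; next count becomes 0; next at idx=2:; next count becomes 0; next at idx=3:; next count becomes 0; next at idx=4:; next count becomes 0; next at idx=5:; next count becomes 0; next at idx=6:; next count becomes 0; next result becomes 0; next at idx=0:; next result becomes -1; next at pos=0:; next result becomes 1; next at pos=1:; next result becomes 3; next at idx=1:; next result becomes -1; next at pos=0:; next result becomes 1; next at pos=1:; next result becomes 3; next at idx=2:; next result becomes -1; next at pos=0:; next result becomes 1; next at pos=1:; next result becomes 3; next total becomes 3; next final value 3
verdict: not equivalent; witness: base=0, step=0, limit=1


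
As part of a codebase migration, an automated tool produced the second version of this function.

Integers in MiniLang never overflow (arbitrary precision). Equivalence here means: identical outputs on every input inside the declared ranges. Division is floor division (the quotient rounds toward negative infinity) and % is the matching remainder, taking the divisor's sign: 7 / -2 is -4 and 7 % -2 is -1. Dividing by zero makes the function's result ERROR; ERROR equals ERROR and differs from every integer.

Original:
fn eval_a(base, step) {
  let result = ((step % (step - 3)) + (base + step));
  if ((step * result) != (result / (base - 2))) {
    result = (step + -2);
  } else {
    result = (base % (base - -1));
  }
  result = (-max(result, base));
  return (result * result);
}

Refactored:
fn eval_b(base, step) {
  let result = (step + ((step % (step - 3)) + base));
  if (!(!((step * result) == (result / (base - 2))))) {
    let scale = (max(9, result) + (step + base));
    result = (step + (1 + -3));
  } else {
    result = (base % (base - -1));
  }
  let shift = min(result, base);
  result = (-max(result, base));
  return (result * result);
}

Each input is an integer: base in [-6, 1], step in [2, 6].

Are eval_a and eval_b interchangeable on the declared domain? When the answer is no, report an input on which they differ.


Try base=-6, step=2.
eval_a: result becomes -4; next ((step * result) != (result / (base - 2))) evaluates to true; next result becomes 0; next result becomes 0; next final value 0
eval_b: result becomes -4; next (!(!((step * result) == (result / (base - 2))))) evaluates to false; next result becomes -1; next shift becomes -6; next result becomes 1; next final value 1
0 and 1 differ, so these are not the same function on this domain.
verdict: not equivalent; witness: base=-6, step=2


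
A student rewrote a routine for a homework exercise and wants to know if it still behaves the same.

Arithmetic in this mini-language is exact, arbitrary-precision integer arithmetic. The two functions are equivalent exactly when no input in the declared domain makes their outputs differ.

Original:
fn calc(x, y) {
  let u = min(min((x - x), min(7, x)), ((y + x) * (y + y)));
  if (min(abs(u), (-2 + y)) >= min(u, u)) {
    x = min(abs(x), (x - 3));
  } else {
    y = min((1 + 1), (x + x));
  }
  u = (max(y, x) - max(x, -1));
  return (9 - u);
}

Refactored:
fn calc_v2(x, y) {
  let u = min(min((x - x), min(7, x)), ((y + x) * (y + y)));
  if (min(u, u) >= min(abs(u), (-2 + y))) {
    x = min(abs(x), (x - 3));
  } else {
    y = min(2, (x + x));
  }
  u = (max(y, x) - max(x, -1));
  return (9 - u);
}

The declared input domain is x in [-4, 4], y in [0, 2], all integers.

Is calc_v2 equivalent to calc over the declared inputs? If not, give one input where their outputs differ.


These are not equivalent — on x=-4, y=0 the outputs split (8 vs 12).
calc: u := -4 | (min(abs(u), (-2 + y)) >= min(u, u)): true | x := -7 | u := 1 | result 8
calc_v2: u := -4 | (min(u, u) >= min(abs(u), (-2 + y))): false | y := -8 | u := -3 | result 12
verdict: not equivalent; witness: x=-4, y=0


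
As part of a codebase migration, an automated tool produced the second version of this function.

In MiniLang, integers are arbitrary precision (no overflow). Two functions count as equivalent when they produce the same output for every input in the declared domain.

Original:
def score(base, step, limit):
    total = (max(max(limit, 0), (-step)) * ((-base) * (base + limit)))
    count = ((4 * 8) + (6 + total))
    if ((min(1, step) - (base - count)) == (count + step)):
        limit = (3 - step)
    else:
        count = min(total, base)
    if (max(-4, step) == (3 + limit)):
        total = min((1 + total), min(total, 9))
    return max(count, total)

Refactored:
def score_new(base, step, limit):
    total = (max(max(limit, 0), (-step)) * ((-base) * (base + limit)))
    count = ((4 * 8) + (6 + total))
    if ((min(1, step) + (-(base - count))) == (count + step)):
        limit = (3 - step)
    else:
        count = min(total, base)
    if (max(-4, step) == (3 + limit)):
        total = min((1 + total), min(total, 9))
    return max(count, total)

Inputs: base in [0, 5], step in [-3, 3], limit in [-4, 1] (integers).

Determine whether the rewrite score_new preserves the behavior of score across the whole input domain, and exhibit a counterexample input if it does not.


The two versions differ — the changes include arithmetic usage differs.
Spot check at base=5, step=-2, limit=-2 — score: total := -30 | count := 8 | ((min(1, step) - (base - count)) == (count + step)): false | count := -30 | (max(-4, step) == (3 + limit)): false | result -30. score_new: total := -30 | count := 8 | ((min(1, step) + (-(base - count))) == (count + step)): false | count := -30 | (max(-4, step) == (3 + limit)): false | result -30. Both give -30.
Sweeping the whole domain (252 inputs) finds no disagreement.
verdict: equivalent


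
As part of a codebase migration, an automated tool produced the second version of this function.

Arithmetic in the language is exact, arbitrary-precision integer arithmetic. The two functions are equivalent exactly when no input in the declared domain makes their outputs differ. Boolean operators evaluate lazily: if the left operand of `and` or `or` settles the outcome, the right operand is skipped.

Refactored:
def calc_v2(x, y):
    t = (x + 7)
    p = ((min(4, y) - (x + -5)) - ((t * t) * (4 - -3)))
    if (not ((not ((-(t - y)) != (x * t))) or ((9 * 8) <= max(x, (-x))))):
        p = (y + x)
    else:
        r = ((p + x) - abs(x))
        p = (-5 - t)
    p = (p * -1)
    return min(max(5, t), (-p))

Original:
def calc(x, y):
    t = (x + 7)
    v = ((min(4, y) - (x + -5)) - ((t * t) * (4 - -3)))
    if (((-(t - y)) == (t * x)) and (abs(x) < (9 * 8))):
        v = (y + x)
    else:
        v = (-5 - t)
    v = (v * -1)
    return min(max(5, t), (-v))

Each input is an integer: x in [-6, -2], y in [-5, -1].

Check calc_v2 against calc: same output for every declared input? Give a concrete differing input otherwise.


These are not equivalent — on x=-6, y=-5 the outputs split (-11 vs -6).
calc: t becomes 1; next v becomes -1; next (((-(t - y)) == (t * x)) and (abs(x) < (9 * 8))) evaluates to true; next v becomes -11; next v becomes 11; next final value -11
calc_v2: t becomes 1; next p becomes -1; next (not ((not ((-(t - y)) != (x * t))) or ((9 * 8) <= max(x, (-x))))) evaluates to false; next r becomes -13; next p becomes -6; next p becomes 6; next final value -6
verdict: not equivalent; witness: x=-6, y=-5


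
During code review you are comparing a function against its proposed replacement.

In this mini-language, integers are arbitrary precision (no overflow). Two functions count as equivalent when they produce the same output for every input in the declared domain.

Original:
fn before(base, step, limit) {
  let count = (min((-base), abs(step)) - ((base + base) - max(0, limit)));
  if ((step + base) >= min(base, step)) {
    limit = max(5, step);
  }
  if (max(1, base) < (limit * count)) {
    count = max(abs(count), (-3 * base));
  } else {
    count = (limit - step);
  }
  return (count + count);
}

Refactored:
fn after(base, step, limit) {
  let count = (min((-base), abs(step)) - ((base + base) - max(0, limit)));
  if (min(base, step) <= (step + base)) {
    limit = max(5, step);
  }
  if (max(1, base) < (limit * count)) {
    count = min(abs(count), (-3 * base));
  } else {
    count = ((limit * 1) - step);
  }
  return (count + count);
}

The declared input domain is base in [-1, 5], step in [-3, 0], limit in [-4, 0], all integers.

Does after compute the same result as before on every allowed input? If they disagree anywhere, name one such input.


The rewrite breaks on base=-1, step=0, limit=-4, where the results are 6 and 4.
before: count=2, then ((step + base) >= min(base, step)) is true, then limit=5, then (max(1, base) < (limit * count)) is true, then count=3, then returns 6
after: count=2, then (min(base, step) <= (step + base)) is true, then limit=5, then (max(1, base) < (limit * count)) is true, then count=2, then returns 4
verdict: not equivalent; witness: base=-1, step=0, limit=-4


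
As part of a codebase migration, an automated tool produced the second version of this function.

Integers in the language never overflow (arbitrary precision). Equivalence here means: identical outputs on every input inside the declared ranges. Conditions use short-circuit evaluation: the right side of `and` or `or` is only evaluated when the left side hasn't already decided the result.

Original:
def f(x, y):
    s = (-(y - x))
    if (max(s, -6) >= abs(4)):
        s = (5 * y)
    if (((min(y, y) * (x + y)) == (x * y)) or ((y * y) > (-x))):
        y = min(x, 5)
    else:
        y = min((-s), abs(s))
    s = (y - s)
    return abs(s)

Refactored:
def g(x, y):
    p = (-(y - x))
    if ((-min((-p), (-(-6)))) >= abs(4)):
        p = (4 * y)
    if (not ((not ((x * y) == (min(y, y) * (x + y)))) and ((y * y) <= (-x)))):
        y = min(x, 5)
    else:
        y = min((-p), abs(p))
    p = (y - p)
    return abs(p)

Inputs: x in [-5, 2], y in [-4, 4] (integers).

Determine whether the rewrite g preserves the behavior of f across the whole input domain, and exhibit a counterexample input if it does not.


These are not equivalent — on x=0, y=-4 the outputs split (20 vs 16).
f: s = 4; (max(s, -6) >= abs(4)) -> true; s = -20; (((min(y, y) * (x + y)) == (x * y)) or ((y * y) > (-x))) -> true; y = 0; s = 20; return 20
g: p = 4; ((-min((-p), (-(-6)))) >= abs(4)) -> true; p = -16; (not ((not ((x * y) == (min(y, y) * (x + y)))) and ((y * y) <= (-x)))) -> true; y = 0; p = 16; return 16
verdict: not equivalent; witness: x=0, y=-4


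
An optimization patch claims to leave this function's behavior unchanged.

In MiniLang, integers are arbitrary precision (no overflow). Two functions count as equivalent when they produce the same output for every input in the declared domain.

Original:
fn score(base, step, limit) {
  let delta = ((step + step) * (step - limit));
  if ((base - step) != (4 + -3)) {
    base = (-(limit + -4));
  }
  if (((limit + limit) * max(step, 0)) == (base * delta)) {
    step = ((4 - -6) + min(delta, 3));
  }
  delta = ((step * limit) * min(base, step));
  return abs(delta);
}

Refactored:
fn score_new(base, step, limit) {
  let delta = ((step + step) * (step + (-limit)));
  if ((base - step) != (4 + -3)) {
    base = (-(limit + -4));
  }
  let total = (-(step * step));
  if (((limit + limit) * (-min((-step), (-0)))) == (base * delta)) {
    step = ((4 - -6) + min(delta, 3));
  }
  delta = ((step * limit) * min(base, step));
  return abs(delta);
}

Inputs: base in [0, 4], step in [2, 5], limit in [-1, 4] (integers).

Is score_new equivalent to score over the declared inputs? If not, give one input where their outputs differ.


Comparing the listings, the differences include: min/max/abs usage differs; also statement counts differ; also local variable names differ; also arithmetic usage differs.
As a probe, take base=4, step=4, limit=3: score runs delta := 8 | ((base - step) != (4 + -3)): true | base := 1 | (((limit + limit) * max(step, 0)) == (base * delta)): false | delta := 12 | result 12; score_new runs delta := 8 | ((base - step) != (4 + -3)): true | base := 1 | total := -16 | (((limit + limit) * (-min((-step), (-0)))) == (base * delta)): false | delta := 12 | result 12; both end at 12.
Every one of the 120 inputs gives matching results.
verdict: equivalent


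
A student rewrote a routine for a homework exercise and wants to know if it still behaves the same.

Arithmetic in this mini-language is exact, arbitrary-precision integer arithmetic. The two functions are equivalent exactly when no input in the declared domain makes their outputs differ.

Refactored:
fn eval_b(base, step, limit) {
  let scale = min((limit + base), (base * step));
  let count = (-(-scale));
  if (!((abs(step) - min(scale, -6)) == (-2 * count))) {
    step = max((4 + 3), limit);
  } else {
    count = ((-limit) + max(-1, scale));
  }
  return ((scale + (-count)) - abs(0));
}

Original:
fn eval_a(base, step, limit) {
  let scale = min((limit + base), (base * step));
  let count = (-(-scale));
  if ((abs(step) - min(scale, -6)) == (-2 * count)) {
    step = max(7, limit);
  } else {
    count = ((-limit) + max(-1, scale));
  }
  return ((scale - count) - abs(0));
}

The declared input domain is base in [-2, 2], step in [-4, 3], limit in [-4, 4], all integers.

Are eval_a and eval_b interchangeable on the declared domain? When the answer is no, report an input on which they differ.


The rewrite breaks on base=-2, step=-4, limit=-4, where the results are -9 and 0.
eval_a: scale = -6; count = -6; ((abs(step) - min(scale, -6)) == (-2 * count)) -> false; count = 3; return -9
eval_b: scale = -6; count = -6; (!((abs(step) - min(scale, -6)) == (-2 * count))) -> true; step = 7; return 0
verdict: not equivalent; witness: base=-2, step=-4, limit=-4


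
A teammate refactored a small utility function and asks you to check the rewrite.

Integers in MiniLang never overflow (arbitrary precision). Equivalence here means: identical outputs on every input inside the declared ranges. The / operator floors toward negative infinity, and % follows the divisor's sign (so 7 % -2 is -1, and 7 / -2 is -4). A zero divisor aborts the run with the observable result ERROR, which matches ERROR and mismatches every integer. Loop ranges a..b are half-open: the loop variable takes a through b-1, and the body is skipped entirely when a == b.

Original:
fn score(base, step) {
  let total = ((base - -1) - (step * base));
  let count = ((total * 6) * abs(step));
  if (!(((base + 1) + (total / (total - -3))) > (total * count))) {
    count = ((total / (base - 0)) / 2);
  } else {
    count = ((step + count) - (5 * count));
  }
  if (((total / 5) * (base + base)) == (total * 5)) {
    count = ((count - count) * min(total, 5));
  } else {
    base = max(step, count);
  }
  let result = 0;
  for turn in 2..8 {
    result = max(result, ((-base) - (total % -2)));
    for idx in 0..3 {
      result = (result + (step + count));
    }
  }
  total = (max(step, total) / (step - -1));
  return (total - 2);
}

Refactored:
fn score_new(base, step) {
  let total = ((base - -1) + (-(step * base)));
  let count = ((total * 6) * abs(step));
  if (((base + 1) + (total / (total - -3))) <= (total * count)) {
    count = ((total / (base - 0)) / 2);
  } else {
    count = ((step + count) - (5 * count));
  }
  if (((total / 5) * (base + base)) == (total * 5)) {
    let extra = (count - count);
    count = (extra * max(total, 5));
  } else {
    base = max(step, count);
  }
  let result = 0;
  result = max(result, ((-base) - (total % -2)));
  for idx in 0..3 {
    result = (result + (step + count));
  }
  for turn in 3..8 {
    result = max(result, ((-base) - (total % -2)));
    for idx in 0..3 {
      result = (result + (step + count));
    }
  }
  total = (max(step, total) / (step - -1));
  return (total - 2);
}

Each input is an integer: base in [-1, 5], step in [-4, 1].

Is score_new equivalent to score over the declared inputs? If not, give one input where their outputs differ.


The suspicious edit (`min(total, 5)` became `max(total, 5)`) never changes the result for any input inside the declared domain.
As a probe, take base=0, step=-2: score runs total=1, then count=12, then (!(((base + 1) + (total / (total - -3))) > (total * count))) is true, then a zero divisor aborts: ERROR; score_new runs total=1, then count=12, then (((base + 1) + (total / (total - -3))) <= (total * count)) is true, then a zero divisor aborts: ERROR; both end at ERROR.
Every one of the 42 inputs gives matching results.
verdict: equivalent


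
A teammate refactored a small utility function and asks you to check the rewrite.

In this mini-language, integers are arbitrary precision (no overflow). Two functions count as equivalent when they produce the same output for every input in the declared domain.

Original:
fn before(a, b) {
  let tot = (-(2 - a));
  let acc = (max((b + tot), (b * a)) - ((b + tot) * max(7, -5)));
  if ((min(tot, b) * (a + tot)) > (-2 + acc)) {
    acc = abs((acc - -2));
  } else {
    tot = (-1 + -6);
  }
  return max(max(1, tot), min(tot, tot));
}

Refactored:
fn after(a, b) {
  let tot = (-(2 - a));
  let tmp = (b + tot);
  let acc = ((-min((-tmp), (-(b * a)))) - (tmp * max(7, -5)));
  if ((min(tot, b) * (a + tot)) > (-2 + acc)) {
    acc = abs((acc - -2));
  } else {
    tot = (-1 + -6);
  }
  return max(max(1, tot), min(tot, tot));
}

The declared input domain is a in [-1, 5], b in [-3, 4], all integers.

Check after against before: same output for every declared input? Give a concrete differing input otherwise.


The two are interchangeable: statement counts differ; and arithmetic usage differs; and local variable names differ; and min/max/abs usage differs, and every declared input agrees.
One worked example (a=0, b=4) — before: tot := -2 | acc := -12 | ((min(tot, b) * (a + tot)) > (-2 + acc)): true | acc := 10 | result 1; after: tot := -2 | tmp := 2 | acc := -12 | ((min(tot, b) * (a + tot)) > (-2 + acc)): true | acc := 10 | result 1; agreement on 1.
Checked all 56 inputs in the declared domain: the outputs agree on every one.
verdict: equivalent


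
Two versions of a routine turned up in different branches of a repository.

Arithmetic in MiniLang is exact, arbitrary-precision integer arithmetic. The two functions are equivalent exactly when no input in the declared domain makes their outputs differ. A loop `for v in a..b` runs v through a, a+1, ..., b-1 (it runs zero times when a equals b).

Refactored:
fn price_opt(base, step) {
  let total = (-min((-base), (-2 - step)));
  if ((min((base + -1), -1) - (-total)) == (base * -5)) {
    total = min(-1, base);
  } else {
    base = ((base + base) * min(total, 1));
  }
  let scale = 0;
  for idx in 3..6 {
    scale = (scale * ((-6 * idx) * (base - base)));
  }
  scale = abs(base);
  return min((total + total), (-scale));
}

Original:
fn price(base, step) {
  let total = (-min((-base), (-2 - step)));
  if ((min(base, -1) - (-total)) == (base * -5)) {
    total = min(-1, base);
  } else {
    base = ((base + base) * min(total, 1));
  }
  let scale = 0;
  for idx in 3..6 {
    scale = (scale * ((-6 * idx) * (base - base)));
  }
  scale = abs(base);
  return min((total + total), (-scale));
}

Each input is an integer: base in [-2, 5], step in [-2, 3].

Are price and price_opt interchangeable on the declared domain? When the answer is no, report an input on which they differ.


The one real change (`0` became `-1`) has no effect anywhere in the declared ranges.
Spot check at base=4, step=3 — price: total becomes 5; next ((min(base, -1) - (-total)) == (base * -5)) evaluates to false; next base becomes 8; next scale becomes 0; next at idx=3:; next scale becomes 0; next at idx=4:; next scale becomes 0; next at idx=5:; next scale becomes 0; next scale becomes 8; next final value -8. price_opt: total becomes 5; next ((min((base + -1), -1) - (-total)) == (base * -5)) evaluates to false; next base becomes 8; next scale becomes 0; next at idx=3:; next scale becomes 0; next at idx=4:; next scale becomes 0; next at idx=5:; next scale becomes 0; next scale becomes 8; next final value -8. Both give -8.
Across all 48 domain points the two functions coincide.
verdict: equivalent


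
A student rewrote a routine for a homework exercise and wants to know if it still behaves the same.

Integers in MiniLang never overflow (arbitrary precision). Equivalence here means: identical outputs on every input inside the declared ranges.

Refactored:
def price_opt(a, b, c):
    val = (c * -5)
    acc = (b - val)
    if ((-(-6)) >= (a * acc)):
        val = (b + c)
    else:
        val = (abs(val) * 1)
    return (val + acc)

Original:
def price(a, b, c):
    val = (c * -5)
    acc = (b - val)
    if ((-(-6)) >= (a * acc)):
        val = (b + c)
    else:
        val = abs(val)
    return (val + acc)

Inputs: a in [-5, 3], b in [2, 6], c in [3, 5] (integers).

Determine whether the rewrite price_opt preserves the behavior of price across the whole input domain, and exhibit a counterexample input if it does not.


The two are interchangeable: arithmetic usage differs, and constant usage differs, and every declared input agrees.
As a probe, take a=-5, b=3, c=3: price runs val := -15 | acc := 18 | ((-(-6)) >= (a * acc)): true | val := 6 | result 24; price_opt runs val := -15 | acc := 18 | ((-(-6)) >= (a * acc)): true | val := 6 | result 24; both end at 24.
Sweeping the whole domain (135 inputs) finds no disagreement.
verdict: equivalent


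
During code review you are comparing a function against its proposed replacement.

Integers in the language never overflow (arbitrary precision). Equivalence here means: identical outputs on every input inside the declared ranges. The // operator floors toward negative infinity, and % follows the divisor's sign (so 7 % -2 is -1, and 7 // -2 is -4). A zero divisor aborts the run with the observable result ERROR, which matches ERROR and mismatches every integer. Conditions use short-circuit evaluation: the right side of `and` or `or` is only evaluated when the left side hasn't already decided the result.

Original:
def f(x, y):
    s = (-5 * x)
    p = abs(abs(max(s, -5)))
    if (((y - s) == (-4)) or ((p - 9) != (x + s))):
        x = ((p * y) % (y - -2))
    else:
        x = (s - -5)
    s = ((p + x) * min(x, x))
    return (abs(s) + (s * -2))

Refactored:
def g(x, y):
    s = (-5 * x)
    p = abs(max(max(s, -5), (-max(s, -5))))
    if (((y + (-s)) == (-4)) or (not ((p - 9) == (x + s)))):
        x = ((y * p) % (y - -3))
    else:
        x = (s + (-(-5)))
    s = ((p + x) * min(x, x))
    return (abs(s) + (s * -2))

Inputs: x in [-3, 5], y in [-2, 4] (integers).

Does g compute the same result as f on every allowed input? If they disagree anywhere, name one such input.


Take x=-3, y=-2.
f: s := 15 | p := 15 | (((y - s) == (-4)) or ((p - 9) != (x + s))): true | divide-by-zero, output ERROR
g: s := 15 | p := 15 | (((y + (-s)) == (-4)) or (not ((p - 9) == (x + s)))): true | x := 0 | s := 0 | result 0
ERROR against 0: the behavior changed.
verdict: not equivalent; witness: x=-3, y=-2


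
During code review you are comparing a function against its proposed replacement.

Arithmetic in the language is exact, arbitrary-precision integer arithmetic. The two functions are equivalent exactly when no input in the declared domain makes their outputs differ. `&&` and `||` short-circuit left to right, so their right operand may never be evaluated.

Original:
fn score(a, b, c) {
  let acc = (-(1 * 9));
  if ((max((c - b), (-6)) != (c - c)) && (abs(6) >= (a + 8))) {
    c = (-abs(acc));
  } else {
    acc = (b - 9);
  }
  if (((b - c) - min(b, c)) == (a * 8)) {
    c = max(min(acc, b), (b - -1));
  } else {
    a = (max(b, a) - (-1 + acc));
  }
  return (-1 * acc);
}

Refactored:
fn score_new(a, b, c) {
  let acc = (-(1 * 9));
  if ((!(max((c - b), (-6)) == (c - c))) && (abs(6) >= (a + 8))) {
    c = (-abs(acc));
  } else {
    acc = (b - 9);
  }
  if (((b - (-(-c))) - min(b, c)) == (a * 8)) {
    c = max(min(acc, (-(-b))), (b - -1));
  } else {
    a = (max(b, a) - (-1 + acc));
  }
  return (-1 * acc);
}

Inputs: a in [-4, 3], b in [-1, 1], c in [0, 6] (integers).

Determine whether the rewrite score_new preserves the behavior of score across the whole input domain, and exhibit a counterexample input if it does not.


Behavior is preserved: although comparison usage differs, and boolean connective usage differs, the outputs never diverge.
One worked example (a=-2, b=1, c=1) — score: acc becomes -9; next ((max((c - b), (-6)) != (c - c)) && (abs(6) >= (a + 8))) evaluates to false; next acc becomes -8; next (((b - c) - min(b, c)) == (a * 8)) evaluates to false; next a becomes 10; next final value 8; score_new: acc becomes -9; next ((!(max((c - b), (-6)) == (c - c))) && (abs(6) >= (a + 8))) evaluates to false; next acc becomes -8; next (((b - (-(-c))) - min(b, c)) == (a * 8)) evaluates to false; next a becomes 10; next final value 8; agreement on 8.
An exhaustive pass over the 168 declared inputs shows identical outputs.
verdict: equivalent
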